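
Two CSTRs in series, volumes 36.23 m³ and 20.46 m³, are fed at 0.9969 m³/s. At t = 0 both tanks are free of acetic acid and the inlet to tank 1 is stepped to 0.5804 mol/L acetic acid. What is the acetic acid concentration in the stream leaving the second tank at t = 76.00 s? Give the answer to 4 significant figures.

Species balance on tank i: dCᵢ/dt = (Cᵢ₋₁ − Cᵢ)/τᵢ with τᵢ = Vᵢ/Q.
τ₁ = 36.23/0.9969 = 36.3427 s; τ₂ = 20.46/0.9969 = 20.5236 s.
Tank 1: C₁ = C_in(1 − e^(−t/τ₁)). Tank 2 (τ₁ ≠ τ₂): C₂ = C_in[1 − (τ₁ e^(−t/τ₁) − τ₂ e^(−t/τ₂))/(τ₁ − τ₂)].
At t = 76.00: e^(−t/τ₁) = 0.123538, e^(−t/τ₂) = 0.0246482.
C₂ = 0.5804·[1 − (36.3427·0.123538 − 20.5236·0.0246482)/(15.8190)] = 0.5804·0.748162 = 0.434233 mol/L.

0.4342 mol/L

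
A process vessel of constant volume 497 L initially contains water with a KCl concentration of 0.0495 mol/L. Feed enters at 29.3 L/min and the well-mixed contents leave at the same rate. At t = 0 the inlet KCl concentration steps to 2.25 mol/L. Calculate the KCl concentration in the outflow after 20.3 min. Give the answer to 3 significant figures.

1.59 mol/L

Mass balance on the solute (V constant): V dC/dt = Q(C_in − C).
Rewrite as dC/dt + C/τ = C_in/τ, τ = V/Q = 16.962 min.
C approaches C_in exponentially: C(t) = C_in + (C₀ − C_in) e^(−t/τ).
C(20.3) = 2.25 + (0.0495 − 2.25)·e^(−20.3/16.962) = 2.25 + (-2.2005)·0.30217 = 1.5851 mol/L.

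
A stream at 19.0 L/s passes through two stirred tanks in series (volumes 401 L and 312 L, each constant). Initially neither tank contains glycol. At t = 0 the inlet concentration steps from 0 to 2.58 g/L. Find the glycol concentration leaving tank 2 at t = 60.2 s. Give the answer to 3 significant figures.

2.14 g/L

Species balance on tank i: dCᵢ/dt = (Cᵢ₋₁ − Cᵢ)/τᵢ with τᵢ = Vᵢ/Q.
τ₁ = 401/19.0 = 21.105 s; τ₂ = 312/19.0 = 16.421 s.
Solving the cascade with C₁(0)=C₂(0)=0 gives C₂(t) = C_in[1 − (τ₁ e^(−t/τ₁) − τ₂ e^(−t/τ₂))/(τ₁ − τ₂)].
At t = 60.2: e^(−t/τ₁) = 0.057707, e^(−t/τ₂) = 0.025578.
C₂ = 2.58·[1 − (21.105·0.057707 − 16.421·0.025578)/(4.6842)] = 2.58·0.82966 = 2.1405 g/L.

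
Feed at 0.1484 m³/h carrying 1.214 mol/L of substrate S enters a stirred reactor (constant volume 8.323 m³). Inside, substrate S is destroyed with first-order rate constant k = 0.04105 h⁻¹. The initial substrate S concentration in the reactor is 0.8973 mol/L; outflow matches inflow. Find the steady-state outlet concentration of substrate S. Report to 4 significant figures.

0.3676 mol/L

Species balance: V dC/dt = Q C_in − Q C − k V C.
Steady state (dC/dt = 0): C_ss = Q C_in/(Q + kV) = C_in/(1 + kV/Q).
C_ss = 0.1484·1.214/(0.1484 + 0.04105·8.323) = 0.180158/0.490059 = 0.367624 mol/L.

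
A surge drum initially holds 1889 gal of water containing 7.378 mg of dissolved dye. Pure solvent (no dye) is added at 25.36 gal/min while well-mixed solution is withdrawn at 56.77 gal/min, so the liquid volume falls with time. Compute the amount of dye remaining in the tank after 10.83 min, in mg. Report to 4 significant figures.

Total volume: dV/dt = Q_in − Q_out = -31.4100 gal/min, so V(t) = 1889 − 31.4100 t and V(10.83) = 1548.83 gal.
Species balance (pure solvent in): dm/dt = −Q_out · m/V(t).
dm/m = −Q_out dt/(V₀ − 31.4100 t); integrating gives ln(m/m₀) = −(Q_out/(Q_in−Q_out)) ln(V/V₀).
m = m₀ (V₀/V)^(Q_out/(Q_in−Q_out)) = 7.378 × (1889/1548.83)^(-1.80739) = 5.15336 mg.

5.153 mg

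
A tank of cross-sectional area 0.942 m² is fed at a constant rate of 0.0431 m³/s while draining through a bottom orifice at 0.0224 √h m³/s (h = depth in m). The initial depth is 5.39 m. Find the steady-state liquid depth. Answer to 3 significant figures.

Volume balance on the tank: A dh/dt = Q_in − 0.0224 √h. At steady state dh/dt = 0:
Q_in = 0.0224 √h_ss ⇒ √h_ss = 0.0431/0.0224 = 1.9241.
h_ss = 1.9241² = 3.7022 m. (Since h₀ = 5.39 m > h_ss, the level will fall toward this value.)

3.70 m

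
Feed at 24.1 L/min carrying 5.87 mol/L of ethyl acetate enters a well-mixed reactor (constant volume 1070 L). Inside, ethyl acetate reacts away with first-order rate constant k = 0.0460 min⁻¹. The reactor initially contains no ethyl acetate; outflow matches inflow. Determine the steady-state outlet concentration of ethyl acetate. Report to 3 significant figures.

Accumulation = in − out − consumed: V dC/dt = Q C_in − Q C − k V C.
At steady state: 0 = Q C_in − (Q + kV) C_ss, so C_ss = Q C_in/(Q + kV).
C_ss = 24.1·5.87/(24.1 + 0.0460·1070) = 141.47/73.320 = 1.9294 mol/L.

1.93 mol/L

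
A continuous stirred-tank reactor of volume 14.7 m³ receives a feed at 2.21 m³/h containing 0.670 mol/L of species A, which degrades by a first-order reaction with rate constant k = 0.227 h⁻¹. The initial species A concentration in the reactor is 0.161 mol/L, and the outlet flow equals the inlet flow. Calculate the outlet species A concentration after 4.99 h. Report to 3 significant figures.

Accumulation = in − out − consumed: V dC/dt = Q C_in − Q C − k V C.
dC/dt = (Q/V) C_in − (Q/V + k) C; effective rate a = Q/V + k = 0.15034 + 0.227 = 0.37734 h⁻¹.
C_ss = Q C_in/(Q + kV) = 0.26694 mol/L; C(t) = C_ss + (C₀ − C_ss) e^(−a t).
C(4.99) = 0.26694 + (-0.10594)·e^(−0.37734·4.99) = 0.26694 + (-0.10594)·0.15214 = 0.25082 mol/L.

0.251 mol/L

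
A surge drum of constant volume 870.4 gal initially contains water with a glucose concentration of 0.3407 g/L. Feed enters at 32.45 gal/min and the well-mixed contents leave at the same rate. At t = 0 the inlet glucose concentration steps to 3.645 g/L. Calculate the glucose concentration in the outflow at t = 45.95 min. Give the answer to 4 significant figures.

3.049 g/L

Accumulation = in − out for the solute gives V dC/dt = Q(C_in − C).
So dC/dt = (C_in − C)/τ with τ = V/Q = 870.4/32.45 = 26.8228 min.
Integrating: C(t) = C_in + (C₀ − C_in) e^(−t/τ).
C(45.95) = 3.645 + (0.3407 − 3.645)·e^(−45.95/26.8228) = 3.645 + (-3.30430)·0.180307 = 3.04921 g/L.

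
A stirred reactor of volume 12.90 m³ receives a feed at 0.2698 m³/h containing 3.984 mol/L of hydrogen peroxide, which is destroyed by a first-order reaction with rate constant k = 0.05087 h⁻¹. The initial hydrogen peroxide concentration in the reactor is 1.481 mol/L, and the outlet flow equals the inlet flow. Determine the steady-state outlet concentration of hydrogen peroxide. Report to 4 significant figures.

1.161 mol/L

Accumulation = in − out − consumed: V dC/dt = Q C_in − Q C − k V C.
At steady state: 0 = Q C_in − (Q + kV) C_ss, so C_ss = Q C_in/(Q + kV).
C_ss = 0.2698·3.984/(0.2698 + 0.05087·12.90) = 1.07488/0.926023 = 1.16075 mol/L.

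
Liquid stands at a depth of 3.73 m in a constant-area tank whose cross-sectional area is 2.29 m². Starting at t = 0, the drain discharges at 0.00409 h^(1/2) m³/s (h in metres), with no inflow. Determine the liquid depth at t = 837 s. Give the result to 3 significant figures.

With no inflow, A dh/dt = −0.00409 √h.
This is separable: 2 d(√h)/dt = −0.00409/A, so √h = √h₀ − (0.00409/(2A)) t.
√h = √3.73 − 0.00409·837/(2·2.29) = 1.9313 − 0.74745 = 1.1839.
h = 1.1839² = 1.4015 m.

1.40 m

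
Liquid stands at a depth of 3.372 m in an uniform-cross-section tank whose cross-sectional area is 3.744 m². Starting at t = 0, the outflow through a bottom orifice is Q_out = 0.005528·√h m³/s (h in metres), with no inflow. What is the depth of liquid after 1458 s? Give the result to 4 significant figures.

0.5775 m

Volume balance on the tank: A dh/dt = −0.005528 √h.
Separate and integrate: 2(√h − √h₀) = −(0.005528/A) t.
√h = √3.372 − 0.005528·1458/(2·3.744) = 1.83630 − 1.07637 = 0.759935.
h = 0.759935² = 0.577502 m.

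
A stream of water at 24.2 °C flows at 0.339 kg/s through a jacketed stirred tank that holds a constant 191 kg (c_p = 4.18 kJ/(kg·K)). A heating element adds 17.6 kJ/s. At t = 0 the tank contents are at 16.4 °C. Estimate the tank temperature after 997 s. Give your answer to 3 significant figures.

33.2 °C

First-law balance (no shaft work): M c_p dT/dt = ṁ c_p (T_in − T) + 17.6.
Rearrange: dT/dt = (T_ss − T)/τ with τ = M/ṁ = 563.42 s and T_ss = T_in + Q̇/(ṁ c_p) = 36.620 °C.
T approaches T_ss exponentially: T(t) = T_ss + (T₀ − T_ss) e^(−t/τ).
T(997) = 36.620 + (-20.220)·e^(−997/563.42) = 36.620 + (-20.220)·0.17041 = 33.175 °C.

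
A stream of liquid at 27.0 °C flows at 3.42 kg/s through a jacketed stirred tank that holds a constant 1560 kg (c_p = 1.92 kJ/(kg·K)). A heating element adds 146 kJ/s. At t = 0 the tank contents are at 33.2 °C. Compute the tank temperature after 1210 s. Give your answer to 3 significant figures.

48.1 °C

Heat balance on the well-mixed liquid: M c_p dT/dt = ṁ c_p (T_in − T) + 146.
Rearrange: dT/dt = (T_ss − T)/τ with τ = M/ṁ = 456.14 s and T_ss = T_in + Q̇/(ṁ c_p) = 49.234 °C.
Solution: T(t) = T_ss + (T₀ − T_ss) e^(−t/τ).
T(1210) = 49.234 + (-16.034)·e^(−1210/456.14) = 49.234 + (-16.034)·0.070461 = 48.105 °C.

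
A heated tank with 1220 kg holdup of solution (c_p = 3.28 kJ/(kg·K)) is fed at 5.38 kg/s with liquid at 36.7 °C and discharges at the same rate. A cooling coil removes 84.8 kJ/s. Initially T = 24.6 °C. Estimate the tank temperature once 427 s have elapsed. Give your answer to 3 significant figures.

30.8 °C

Unsteady energy balance on the tank contents: M c_p dT/dt = ṁ c_p (T_in − T) − 84.8.
Rearrange: dT/dt = (T_ss − T)/τ with τ = M/ṁ = 226.77 s and T_ss = T_in − Q̇/(ṁ c_p) = 31.894 °C.
Solution: T(t) = T_ss + (T₀ − T_ss) e^(−t/τ).
T(427) = 31.894 + (-7.2945)·e^(−427/226.77) = 31.894 + (-7.2945)·0.15213 = 30.785 °C.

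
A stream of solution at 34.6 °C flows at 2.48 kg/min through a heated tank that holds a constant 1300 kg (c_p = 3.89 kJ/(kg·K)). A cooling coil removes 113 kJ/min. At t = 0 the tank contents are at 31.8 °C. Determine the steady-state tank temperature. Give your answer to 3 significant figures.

M c_p dT/dt = ṁ c_p (T_in − T) − Q̇.
At steady state dT/dt = 0 ⇒ T_ss = T_in − Q̇/(ṁ c_p) = 34.6 − 113/(2.48·3.89) = 22.887 °C.

22.9 °C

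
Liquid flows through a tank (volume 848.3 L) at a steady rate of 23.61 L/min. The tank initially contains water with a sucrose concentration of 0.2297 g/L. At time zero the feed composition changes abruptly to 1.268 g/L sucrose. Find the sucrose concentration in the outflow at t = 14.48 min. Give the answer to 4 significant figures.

0.5741 g/L

Unsteady species balance (constant V, well mixed): V dC/dt = Q(C_in − C).
So dC/dt = (C_in − C)/τ with τ = V/Q = 848.3/23.61 = 35.9297 min.
This is linear first-order; C(t) = C_in + (C₀ − C_in) e^(−t/τ).
C(14.48) = 1.268 + (0.2297 − 1.268)·e^(−14.48/35.9297) = 1.268 + (-1.03830)·0.668306 = 0.574098 g/L.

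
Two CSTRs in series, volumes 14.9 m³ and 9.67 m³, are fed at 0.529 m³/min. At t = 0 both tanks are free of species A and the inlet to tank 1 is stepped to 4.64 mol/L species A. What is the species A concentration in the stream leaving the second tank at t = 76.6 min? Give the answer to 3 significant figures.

3.90 mol/L

Time constants: τᵢ = Vᵢ/Q for each well-mixed tank.
τ₁ = 14.9/0.529 = 28.166 min; τ₂ = 9.67/0.529 = 18.280 min.
Solving the cascade with C₁(0)=C₂(0)=0 gives C₂(t) = C_in[1 − (τ₁ e^(−t/τ₁) − τ₂ e^(−t/τ₂))/(τ₁ − τ₂)].
At t = 76.6: e^(−t/τ₁) = 0.065904, e^(−t/τ₂) = 0.015140.
C₂ = 4.64·[1 − (28.166·0.065904 − 18.280·0.015140)/(9.8866)] = 4.64·0.84024 = 3.8987 mol/L.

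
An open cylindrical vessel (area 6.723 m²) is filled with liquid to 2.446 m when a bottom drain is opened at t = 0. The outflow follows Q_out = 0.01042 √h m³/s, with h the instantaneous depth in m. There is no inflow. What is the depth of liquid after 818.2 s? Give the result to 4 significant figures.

Volume balance on the tank: A dh/dt = −0.01042 √h.
∫ h^(−1/2) dh = −(0.01042/A) ∫ dt, giving 2√h = 2√h₀ − (0.01042/A) t.
√h = √2.446 − 0.01042·818.2/(2·6.723) = 1.56397 − 0.634065 = 0.929904.
h = 0.929904² = 0.864721 m.

0.8647 m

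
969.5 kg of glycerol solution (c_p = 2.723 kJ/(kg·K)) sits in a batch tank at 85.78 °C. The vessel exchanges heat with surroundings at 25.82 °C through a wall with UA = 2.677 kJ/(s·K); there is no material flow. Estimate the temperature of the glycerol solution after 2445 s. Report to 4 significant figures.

Unsteady energy balance on the tank contents: M c_p dT/dt = −UA(T − T_amb).
dT/dt = (T_ss − T)/τ with T_ss = T_amb = 25.8200 °C, τ = M c_p/UA = 969.5·2.723/2.677 = 986.159 s.
T approaches T_ss exponentially: T(t) = T_ss + (T₀ − T_ss) e^(−t/τ).
T(2445) = 25.8200 + (59.9600)·0.0838006 = 30.8447 °C.

30.84 °C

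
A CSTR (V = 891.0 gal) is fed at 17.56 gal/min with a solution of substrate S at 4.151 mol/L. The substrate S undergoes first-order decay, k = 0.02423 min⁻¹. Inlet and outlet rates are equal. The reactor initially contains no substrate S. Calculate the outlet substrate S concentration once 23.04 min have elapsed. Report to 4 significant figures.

V dC/dt = Q(C_in − C) − k V C.
This is linear with rate a = Q/V + k = 0.0439382 min⁻¹.
C_ss = Q C_in/(Q + kV) = 1.86190 mol/L; C(t) = C_ss + (C₀ − C_ss) e^(−a t).
C(23.04) = 1.86190 + (-1.86190)·e^(−0.0439382·23.04) = 1.86190 + (-1.86190)·0.363369 = 1.18535 mol/L.

1.185 mol/L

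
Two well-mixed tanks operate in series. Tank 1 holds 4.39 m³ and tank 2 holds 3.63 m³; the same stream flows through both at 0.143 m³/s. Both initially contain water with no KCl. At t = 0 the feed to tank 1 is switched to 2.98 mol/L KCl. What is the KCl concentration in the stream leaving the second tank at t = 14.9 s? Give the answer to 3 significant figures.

0.299 mol/L

Each tank obeys Vᵢ dCᵢ/dt = Q(Cᵢ₋₁ − Cᵢ), so τᵢ = Vᵢ/Q.
τ₁ = 4.39/0.143 = 30.699 s; τ₂ = 3.63/0.143 = 25.385 s.
Solving the cascade with C₁(0)=C₂(0)=0 gives C₂(t) = C_in[1 − (τ₁ e^(−t/τ₁) − τ₂ e^(−t/τ₂))/(τ₁ − τ₂)].
At t = 14.9: e^(−t/τ₁) = 0.61548, e^(−t/τ₂) = 0.55601.
C₂ = 2.98·[1 − (30.699·0.61548 − 25.385·0.55601)/(5.3147)] = 2.98·0.10047 = 0.29941 mol/L.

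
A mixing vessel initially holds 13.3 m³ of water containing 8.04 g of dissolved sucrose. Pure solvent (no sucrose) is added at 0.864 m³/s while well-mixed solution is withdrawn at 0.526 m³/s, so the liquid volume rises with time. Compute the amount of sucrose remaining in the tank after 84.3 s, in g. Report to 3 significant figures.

1.35 g

Total volume: dV/dt = Q_in − Q_out = 0.33800 m³/s, so V(t) = 13.3 + 0.33800 t and V(84.3) = 41.793 m³.
Species balance (pure solvent in): dm/dt = −Q_out · m/V(t).
Separate: dm/m = −Q_out dt/V(t) ⇒ ln(m/m₀) = −(Q_out/(Q_in−Q_out)) ln(V/V₀).
m = m₀ (V₀/V)^(Q_out/(Q_in−Q_out)) = 8.04 × (13.3/41.793)^(1.5562) = 1.3534 g.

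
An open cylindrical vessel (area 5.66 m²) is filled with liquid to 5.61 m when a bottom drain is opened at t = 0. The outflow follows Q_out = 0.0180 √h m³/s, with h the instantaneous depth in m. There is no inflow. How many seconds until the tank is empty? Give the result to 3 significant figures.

1490 s

Mass balance (ρ constant): A dh/dt = −0.0180 √h.
This is separable: 2 d(√h)/dt = −0.0180/A, so √h = √h₀ − (0.0180/(2A)) t.
Tank is empty when √h = 0: t_empty = 2A√h₀/0.0180.
t_empty = 2·5.66·√5.61/0.0180 = 11.320·2.3685/0.0180 = 1489.6 s.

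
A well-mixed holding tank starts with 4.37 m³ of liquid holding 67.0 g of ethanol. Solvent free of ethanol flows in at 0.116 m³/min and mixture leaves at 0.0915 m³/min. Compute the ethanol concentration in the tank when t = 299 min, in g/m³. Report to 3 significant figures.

0.145 g/m³

Let m(t) be the amount of ethanol. Volume: V(t) = V₀ + (Q_in − Q_out) t = 4.37 + 0.024500 t; V(299) = 11.696 m³.
No ethanol enters, so dm/dt = −Q_out · (m/V).
Separate: dm/m = −Q_out dt/V(t) ⇒ ln(m/m₀) = −(Q_out/(Q_in−Q_out)) ln(V/V₀).
m = m₀ (V₀/V)^(Q_out/(Q_in−Q_out)) = 67.0 × (4.37/11.696)^(3.7347) = 1.6957 g.
C = m/V = 1.6957/11.696 = 0.14499 g/m³.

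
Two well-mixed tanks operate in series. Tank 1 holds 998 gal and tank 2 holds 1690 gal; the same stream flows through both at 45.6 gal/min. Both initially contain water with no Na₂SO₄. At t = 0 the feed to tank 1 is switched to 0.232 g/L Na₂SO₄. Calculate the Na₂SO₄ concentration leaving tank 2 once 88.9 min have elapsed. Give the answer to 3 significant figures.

Time constants: τᵢ = Vᵢ/Q for each well-mixed tank.
τ₁ = 998/45.6 = 21.886 min; τ₂ = 1690/45.6 = 37.061 min.
Tank 1: C₁ = C_in(1 − e^(−t/τ₁)). Tank 2 (τ₁ ≠ τ₂): C₂ = C_in[1 − (τ₁ e^(−t/τ₁) − τ₂ e^(−t/τ₂))/(τ₁ − τ₂)].
At t = 88.9: e^(−t/τ₁) = 0.017215, e^(−t/τ₂) = 0.090834.
C₂ = 0.232·[1 − (21.886·0.017215 − 37.061·0.090834)/(-15.175)] = 0.232·0.80299 = 0.18629 g/L.

0.186 g/L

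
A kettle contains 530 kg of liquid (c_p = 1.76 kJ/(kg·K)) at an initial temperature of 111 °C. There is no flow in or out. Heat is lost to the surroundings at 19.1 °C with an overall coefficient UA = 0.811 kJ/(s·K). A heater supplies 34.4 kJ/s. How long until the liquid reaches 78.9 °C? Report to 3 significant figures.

First-law balance (no shaft work): M c_p dT/dt = −UA(T − T_amb) + Q̇.
τ = M c_p/UA = 1150.2 s; T_ss = T_amb + Q̇/UA = 19.1 + 34.4/0.811 = 61.517 °C.
T(t) = T_ss + (T₀ − T_ss)e^(−t/τ); set T = 78.9:
t = −τ ln[(T − T_ss)/(T₀ − T_ss)] = −1150.2 · ln(0.35130) = 1203.2 s.

1200 s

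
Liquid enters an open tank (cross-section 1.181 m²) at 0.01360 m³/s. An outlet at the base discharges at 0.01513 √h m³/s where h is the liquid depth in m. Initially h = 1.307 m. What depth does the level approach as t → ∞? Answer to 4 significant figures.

Level balance: A dh/dt = 0.01360 − 0.01513 √h. Setting dh/dt = 0:
Q_in = 0.01513 √h_ss ⇒ √h_ss = 0.01360/0.01513 = 0.898876.
h_ss = 0.898876² = 0.807979 m. (Since h₀ = 1.307 m > h_ss, the level will fall toward this value.)

0.8080 m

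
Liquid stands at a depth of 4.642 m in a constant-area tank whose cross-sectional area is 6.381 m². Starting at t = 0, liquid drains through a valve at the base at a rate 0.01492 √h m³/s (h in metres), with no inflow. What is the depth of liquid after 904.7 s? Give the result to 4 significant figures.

1.203 m

A dh/dt = −Q_out = −0.01492 √h.
Separate and integrate: 2(√h − √h₀) = −(0.01492/A) t.
√h = √4.642 − 0.01492·904.7/(2·6.381) = 2.15453 − 1.05768 = 1.09685.
h = 1.09685² = 1.20308 m.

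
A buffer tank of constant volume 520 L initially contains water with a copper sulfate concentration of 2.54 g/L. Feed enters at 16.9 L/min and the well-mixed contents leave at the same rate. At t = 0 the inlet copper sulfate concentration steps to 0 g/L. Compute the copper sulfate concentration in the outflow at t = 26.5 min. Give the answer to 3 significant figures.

1.07 g/L

Unsteady species balance (constant V, well mixed): V dC/dt = Q(C_in − C).
So dC/dt = (C_in − C)/τ with τ = V/Q = 520/16.9 = 30.769 min.
Solution: C(t) = C_in + (C₀ − C_in) e^(−t/τ).
C(26.5) = 0 + (2.54 − 0)·e^(−26.5/30.769) = 0 + (2.5400)·0.42263 = 1.0735 g/L.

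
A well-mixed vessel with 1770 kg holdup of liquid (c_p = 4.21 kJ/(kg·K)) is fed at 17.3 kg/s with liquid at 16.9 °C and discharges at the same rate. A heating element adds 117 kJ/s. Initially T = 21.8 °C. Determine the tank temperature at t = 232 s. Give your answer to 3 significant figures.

M c_p dT/dt = ṁ c_p (T_in − T) + Q̇.
τ = M/ṁ = 102.31 s; T_ss = T_in + Q̇/(ṁ c_p) = 16.9 + 117/(17.3·4.21) = 18.506 °C.
This is linear first-order; T(t) = T_ss + (T₀ − T_ss) e^(−t/τ).
T(232) = 18.506 + (3.2936)·e^(−232/102.31) = 18.506 + (3.2936)·0.10356 = 18.848 °C.

18.8 °C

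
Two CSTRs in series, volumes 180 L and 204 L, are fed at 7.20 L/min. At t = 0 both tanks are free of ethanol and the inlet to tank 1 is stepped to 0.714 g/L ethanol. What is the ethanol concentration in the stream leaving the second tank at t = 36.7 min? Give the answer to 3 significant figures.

0.286 g/L

Each tank obeys Vᵢ dCᵢ/dt = Q(Cᵢ₋₁ − Cᵢ), so τᵢ = Vᵢ/Q.
τ₁ = 180/7.20 = 25.000 min; τ₂ = 204/7.20 = 28.333 min.
Solving the cascade with C₁(0)=C₂(0)=0 gives C₂(t) = C_in[1 − (τ₁ e^(−t/τ₁) − τ₂ e^(−t/τ₂))/(τ₁ − τ₂)].
At t = 36.7: e^(−t/τ₁) = 0.23039, e^(−t/τ₂) = 0.27382.
C₂ = 0.714·[1 − (25.000·0.23039 − 28.333·0.27382)/(-3.3333)] = 0.714·0.40045 = 0.28592 g/L.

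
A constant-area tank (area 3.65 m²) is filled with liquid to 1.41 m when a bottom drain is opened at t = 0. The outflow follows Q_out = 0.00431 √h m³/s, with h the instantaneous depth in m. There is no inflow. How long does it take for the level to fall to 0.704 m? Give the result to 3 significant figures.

590 s

Unsteady balance on liquid volume: A dh/dt = −0.00431 √h.
∫ h^(−1/2) dh = −(0.00431/A) ∫ dt, giving 2√h = 2√h₀ − (0.00431/A) t.
t = 2A(√h₀ − √h)/0.00431 = 2·3.65·(√1.41 − √0.704)/0.00431
  = 7.3000 × (1.1874 − 0.83905) / 0.00431 = 590.08 s.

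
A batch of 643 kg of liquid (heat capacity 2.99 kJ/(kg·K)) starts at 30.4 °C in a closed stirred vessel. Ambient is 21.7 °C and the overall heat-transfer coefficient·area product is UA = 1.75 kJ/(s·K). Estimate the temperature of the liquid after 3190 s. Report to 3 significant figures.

Lumped-capacitance energy balance: M c_p dT/dt = UA(T_amb − T).
dT/dt = (T_ss − T)/τ with T_ss = T_amb = 21.700 °C, τ = M c_p/UA = 643·2.99/1.75 = 1098.6 s.
This is linear first-order; T(t) = T_ss + (T₀ − T_ss) e^(−t/τ).
T(3190) = 21.700 + (8.7000)·0.054822 = 22.177 °C.

22.2 °C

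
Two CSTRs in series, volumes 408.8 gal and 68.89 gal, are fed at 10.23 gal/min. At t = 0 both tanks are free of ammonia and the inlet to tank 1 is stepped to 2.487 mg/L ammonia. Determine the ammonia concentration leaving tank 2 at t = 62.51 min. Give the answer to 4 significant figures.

Time constants: τᵢ = Vᵢ/Q for each well-mixed tank.
τ₁ = 408.8/10.23 = 39.9609 min; τ₂ = 68.89/10.23 = 6.73412 min.
Tank 1: C₁ = C_in(1 − e^(−t/τ₁)). Tank 2 (τ₁ ≠ τ₂): C₂ = C_in[1 − (τ₁ e^(−t/τ₁) − τ₂ e^(−t/τ₂))/(τ₁ − τ₂)].
At t = 62.51: e^(−t/τ₁) = 0.209239, e^(−t/τ₂) = 9.30303e-05.
C₂ = 2.487·[1 − (39.9609·0.209239 − 6.73412·9.30303e-05)/(33.2268)] = 2.487·0.748373 = 1.86120 mg/L.

1.861 mg/L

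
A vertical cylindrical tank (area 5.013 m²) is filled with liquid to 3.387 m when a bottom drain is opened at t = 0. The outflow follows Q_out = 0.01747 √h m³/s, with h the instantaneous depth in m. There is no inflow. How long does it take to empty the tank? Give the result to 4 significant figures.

1056 s

A dh/dt = −Q_out = −0.01747 √h.
Separate and integrate: 2(√h − √h₀) = −(0.01747/A) t.
Tank is empty when √h = 0: t_empty = 2A√h₀/0.01747.
t_empty = 2·5.013·√3.387/0.01747 = 10.0260·1.84038/0.01747 = 1056.19 s.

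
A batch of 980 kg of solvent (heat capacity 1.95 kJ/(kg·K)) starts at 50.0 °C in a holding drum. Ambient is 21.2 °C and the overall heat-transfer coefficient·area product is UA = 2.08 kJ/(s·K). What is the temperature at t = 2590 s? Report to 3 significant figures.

Energy balance: M c_p dT/dt = −UA(T − T_amb).
dT/dt = (T_ss − T)/τ with T_ss = T_amb = 21.200 °C, τ = M c_p/UA = 980·1.95/2.08 = 918.75 s.
T approaches T_ss exponentially: T(t) = T_ss + (T₀ − T_ss) e^(−t/τ).
T(2590) = 21.200 + (28.800)·0.059663 = 22.918 °C.

22.9 °C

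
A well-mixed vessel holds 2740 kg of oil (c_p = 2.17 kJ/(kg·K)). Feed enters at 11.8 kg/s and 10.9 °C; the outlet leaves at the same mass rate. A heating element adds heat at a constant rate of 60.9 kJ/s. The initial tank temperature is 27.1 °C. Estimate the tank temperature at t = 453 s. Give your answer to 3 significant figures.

15.2 °C

Heat balance on the well-mixed liquid: M c_p dT/dt = ṁ c_p (T_in − T) + 60.9.
Rearrange: dT/dt = (T_ss − T)/τ with τ = M/ṁ = 232.20 s and T_ss = T_in + Q̇/(ṁ c_p) = 13.278 °C.
T approaches T_ss exponentially: T(t) = T_ss + (T₀ − T_ss) e^(−t/τ).
T(453) = 13.278 + (13.822)·e^(−453/232.20) = 13.278 + (13.822)·0.14215 = 15.243 °C.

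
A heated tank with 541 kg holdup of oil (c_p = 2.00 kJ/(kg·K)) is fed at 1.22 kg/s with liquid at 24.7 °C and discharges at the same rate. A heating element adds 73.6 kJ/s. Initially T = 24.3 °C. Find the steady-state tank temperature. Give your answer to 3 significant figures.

Energy balance: M c_p dT/dt = ṁ c_p (T_in − T) + 73.6.
At steady state dT/dt = 0 ⇒ T_ss = T_in + Q̇/(ṁ c_p) = 24.7 + 73.6/(1.22·2.00) = 54.864 °C.

54.9 °C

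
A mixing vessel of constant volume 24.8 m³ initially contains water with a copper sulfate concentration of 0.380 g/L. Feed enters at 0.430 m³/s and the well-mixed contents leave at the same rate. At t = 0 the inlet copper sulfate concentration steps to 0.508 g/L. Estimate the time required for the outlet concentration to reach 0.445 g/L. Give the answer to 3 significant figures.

40.9 s

Species balance on the tank: V dC/dt = Q(C_in − C), so τ = V/Q = 57.674 s.
C(t) = C_in + (C₀ − C_in) e^(−t/τ). Set C = 0.445 and solve for t:
e^(−t/τ) = (C − C_in)/(C₀ − C_in) = (0.445 − 0.508)/(0.380 − 0.508) = 0.49219
t = −τ ln(…) = 57.674 × 0.70890 = 40.885 s.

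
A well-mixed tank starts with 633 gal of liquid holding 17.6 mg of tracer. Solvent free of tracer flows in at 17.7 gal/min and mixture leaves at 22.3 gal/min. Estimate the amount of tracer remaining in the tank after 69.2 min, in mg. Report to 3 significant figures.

Total volume: dV/dt = Q_in − Q_out = -4.6000 gal/min, so V(t) = 633 − 4.6000 t and V(69.2) = 314.68 gal.
Species balance (pure solvent in): dm/dt = −Q_out · m/V(t).
dm/m = −Q_out dt/(V₀ − 4.6000 t); integrating gives ln(m/m₀) = −(Q_out/(Q_in−Q_out)) ln(V/V₀).
m = m₀ (V₀/V)^(Q_out/(Q_in−Q_out)) = 17.6 × (633/314.68)^(-4.8478) = 0.59433 mg.

0.594 mg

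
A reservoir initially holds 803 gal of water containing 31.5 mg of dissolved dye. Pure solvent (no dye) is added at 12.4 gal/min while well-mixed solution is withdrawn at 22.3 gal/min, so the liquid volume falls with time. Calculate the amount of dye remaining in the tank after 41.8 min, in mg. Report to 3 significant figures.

6.16 mg

Let m(t) be the amount of dye. Volume: V(t) = V₀ + (Q_in − Q_out) t = 803 − 9.9000 t; V(41.8) = 389.18 gal.
No dye enters, so dm/dt = −Q_out · (m/V).
dm/m = −Q_out dt/(V₀ − 9.9000 t); integrating gives ln(m/m₀) = −(Q_out/(Q_in−Q_out)) ln(V/V₀).
m = m₀ (V₀/V)^(Q_out/(Q_in−Q_out)) = 31.5 × (803/389.18)^(-2.2525) = 6.1623 mg.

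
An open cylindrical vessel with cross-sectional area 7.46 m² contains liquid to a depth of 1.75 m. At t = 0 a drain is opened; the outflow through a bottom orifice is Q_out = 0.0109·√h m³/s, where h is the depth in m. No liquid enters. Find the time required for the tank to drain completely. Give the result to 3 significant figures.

1810 s

A dh/dt = −Q_out = −0.0109 √h.
Separate and integrate: 2(√h − √h₀) = −(0.0109/A) t.
Tank is empty when √h = 0: t_empty = 2A√h₀/0.0109.
t_empty = 2·7.46·√1.75/0.0109 = 14.920·1.3229/0.0109 = 1810.8 s.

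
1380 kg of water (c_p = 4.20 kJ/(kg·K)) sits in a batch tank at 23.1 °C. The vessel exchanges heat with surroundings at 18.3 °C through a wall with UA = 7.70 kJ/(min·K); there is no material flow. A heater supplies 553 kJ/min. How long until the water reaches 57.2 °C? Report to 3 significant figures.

535 min

M c_p dT/dt = −UA(T − T_amb) + Q̇.
τ = M c_p/UA = 752.73 min; T_ss = T_amb + Q̇/UA = 18.3 + 553/7.70 = 90.118 °C.
T(t) = T_ss + (T₀ − T_ss)e^(−t/τ); set T = 57.2:
t = −τ ln[(T − T_ss)/(T₀ − T_ss)] = −752.73 · ln(0.49118) = 535.14 min.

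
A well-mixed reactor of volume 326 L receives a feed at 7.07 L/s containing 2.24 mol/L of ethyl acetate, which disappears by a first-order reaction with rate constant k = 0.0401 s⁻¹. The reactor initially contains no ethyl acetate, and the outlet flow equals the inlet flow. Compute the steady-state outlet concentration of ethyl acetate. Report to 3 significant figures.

0.786 mol/L

V dC/dt = Q(C_in − C) − k V C.
At steady state: 0 = Q C_in − (Q + kV) C_ss, so C_ss = Q C_in/(Q + kV).
C_ss = 7.07·2.24/(7.07 + 0.0401·326) = 15.837/20.143 = 0.78623 mol/L.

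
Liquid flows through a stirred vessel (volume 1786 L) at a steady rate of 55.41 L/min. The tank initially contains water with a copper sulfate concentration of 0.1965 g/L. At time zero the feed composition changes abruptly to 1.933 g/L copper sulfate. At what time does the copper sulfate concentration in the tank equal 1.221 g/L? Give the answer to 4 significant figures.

Species balance on the tank: V dC/dt = Q(C_in − C), so τ = V/Q = 32.2324 min.
C(t) = C_in + (C₀ − C_in) e^(−t/τ). Set C = 1.221 and solve for t:
e^(−t/τ) = (C − C_in)/(C₀ − C_in) = (1.221 − 1.933)/(0.1965 − 1.933) = 0.410020
t = −τ ln(…) = 32.2324 × 0.891549 = 28.7368 min.

28.74 min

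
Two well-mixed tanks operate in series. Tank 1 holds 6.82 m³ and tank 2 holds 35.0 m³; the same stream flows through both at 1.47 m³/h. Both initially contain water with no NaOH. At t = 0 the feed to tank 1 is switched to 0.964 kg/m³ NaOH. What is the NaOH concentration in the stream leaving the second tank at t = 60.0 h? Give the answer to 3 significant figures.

0.868 kg/m³

Each tank obeys Vᵢ dCᵢ/dt = Q(Cᵢ₋₁ − Cᵢ), so τᵢ = Vᵢ/Q.
τ₁ = 6.82/1.47 = 4.6395 h; τ₂ = 35.0/1.47 = 23.810 h.
Tank 1: C₁ = C_in(1 − e^(−t/τ₁)). Tank 2 (τ₁ ≠ τ₂): C₂ = C_in[1 − (τ₁ e^(−t/τ₁) − τ₂ e^(−t/τ₂))/(τ₁ − τ₂)].
At t = 60.0: e^(−t/τ₁) = 2.4180e-06, e^(−t/τ₂) = 0.080460.
C₂ = 0.964·[1 − (4.6395·2.4180e-06 − 23.810·0.080460)/(-19.170)] = 0.964·0.90007 = 0.86767 kg/m³.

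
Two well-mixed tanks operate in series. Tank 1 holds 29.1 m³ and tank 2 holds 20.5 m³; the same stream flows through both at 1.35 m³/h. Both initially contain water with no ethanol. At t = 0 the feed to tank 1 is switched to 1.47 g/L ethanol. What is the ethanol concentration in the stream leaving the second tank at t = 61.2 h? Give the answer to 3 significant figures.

1.24 g/L

Each tank obeys Vᵢ dCᵢ/dt = Q(Cᵢ₋₁ − Cᵢ), so τᵢ = Vᵢ/Q.
τ₁ = 29.1/1.35 = 21.556 h; τ₂ = 20.5/1.35 = 15.185 h.
Tank 1: C₁ = C_in(1 − e^(−t/τ₁)). Tank 2 (τ₁ ≠ τ₂): C₂ = C_in[1 − (τ₁ e^(−t/τ₁) − τ₂ e^(−t/τ₂))/(τ₁ − τ₂)].
At t = 61.2: e^(−t/τ₁) = 0.058474, e^(−t/τ₂) = 0.017770.
C₂ = 1.47·[1 − (21.556·0.058474 − 15.185·0.017770)/(6.3704)] = 1.47·0.84450 = 1.2414 g/L.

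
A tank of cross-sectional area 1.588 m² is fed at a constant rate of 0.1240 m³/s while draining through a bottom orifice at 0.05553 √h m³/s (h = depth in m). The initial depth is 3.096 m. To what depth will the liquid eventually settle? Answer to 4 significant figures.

A dh/dt = Q_in − 0.05553 √h. Steady state requires inflow = outflow:
Q_in = 0.05553 √h_ss ⇒ √h_ss = 0.1240/0.05553 = 2.23303.
h_ss = 2.23303² = 4.98641 m. (Since h₀ = 3.096 m < h_ss, the level will rise toward this value.)

4.986 m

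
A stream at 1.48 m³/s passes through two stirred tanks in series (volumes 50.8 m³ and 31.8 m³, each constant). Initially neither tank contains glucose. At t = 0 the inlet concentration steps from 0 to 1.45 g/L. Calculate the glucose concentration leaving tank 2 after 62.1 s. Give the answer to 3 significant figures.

0.950 g/L

Species balance on tank i: dCᵢ/dt = (Cᵢ₋₁ − Cᵢ)/τᵢ with τᵢ = Vᵢ/Q.
τ₁ = 50.8/1.48 = 34.324 s; τ₂ = 31.8/1.48 = 21.486 s.
Tank 1: C₁ = C_in(1 − e^(−t/τ₁)). Tank 2 (τ₁ ≠ τ₂): C₂ = C_in[1 − (τ₁ e^(−t/τ₁) − τ₂ e^(−t/τ₂))/(τ₁ − τ₂)].
At t = 62.1: e^(−t/τ₁) = 0.16378, e^(−t/τ₂) = 0.055566.
C₂ = 1.45·[1 − (34.324·0.16378 − 21.486·0.055566)/(12.838)] = 1.45·0.65510 = 0.94989 g/L.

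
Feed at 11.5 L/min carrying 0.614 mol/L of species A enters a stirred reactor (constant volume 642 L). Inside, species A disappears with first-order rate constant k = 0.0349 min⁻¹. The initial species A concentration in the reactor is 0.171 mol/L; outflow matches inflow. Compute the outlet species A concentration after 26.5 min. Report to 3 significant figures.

0.199 mol/L

V dC/dt = Q(C_in − C) − k V C.
This is linear with rate a = Q/V + k = 0.052813 min⁻¹.
C_ss = Q C_in/(Q + kV) = 0.20825 mol/L; C(t) = C_ss + (C₀ − C_ss) e^(−a t).
C(26.5) = 0.20825 + (-0.037253)·e^(−0.052813·26.5) = 0.20825 + (-0.037253)·0.24671 = 0.19906 mol/L.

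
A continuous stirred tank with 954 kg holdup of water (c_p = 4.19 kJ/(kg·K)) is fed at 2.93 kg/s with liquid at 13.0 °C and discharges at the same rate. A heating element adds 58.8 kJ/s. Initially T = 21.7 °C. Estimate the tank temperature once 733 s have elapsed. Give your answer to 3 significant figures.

18.2 °C

Energy balance: M c_p dT/dt = ṁ c_p (T_in − T) + 58.8.
Rearrange: dT/dt = (T_ss − T)/τ with τ = M/ṁ = 325.60 s and T_ss = T_in + Q̇/(ṁ c_p) = 17.790 °C.
Integrating: T(t) = T_ss + (T₀ − T_ss) e^(−t/τ).
T(733) = 17.790 + (3.9104)·e^(−733/325.60) = 17.790 + (3.9104)·0.10527 = 18.201 °C.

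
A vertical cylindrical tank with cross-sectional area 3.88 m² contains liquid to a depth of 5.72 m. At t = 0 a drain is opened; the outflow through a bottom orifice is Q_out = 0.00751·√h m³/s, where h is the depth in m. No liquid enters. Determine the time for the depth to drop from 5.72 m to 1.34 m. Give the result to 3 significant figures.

With no inflow, A dh/dt = −0.00751 √h.
Separate and integrate: 2(√h − √h₀) = −(0.00751/A) t.
t = 2A(√h₀ − √h)/0.00751 = 2·3.88·(√5.72 − √1.34)/0.00751
  = 7.7600 × (2.3917 − 1.1576) / 0.00751 = 1275.1 s.

1280 s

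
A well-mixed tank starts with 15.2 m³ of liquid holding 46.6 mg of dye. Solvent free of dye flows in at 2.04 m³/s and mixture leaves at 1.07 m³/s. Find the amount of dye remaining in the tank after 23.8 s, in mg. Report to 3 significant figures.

Let m(t) be the amount of dye. Volume: V(t) = V₀ + (Q_in − Q_out) t = 15.2 + 0.97000 t; V(23.8) = 38.286 m³.
Species balance (pure solvent in): dm/dt = −Q_out · m/V(t).
Separate: dm/m = −Q_out dt/V(t) ⇒ ln(m/m₀) = −(Q_out/(Q_in−Q_out)) ln(V/V₀).
m = m₀ (V₀/V)^(Q_out/(Q_in−Q_out)) = 46.6 × (15.2/38.286)^(1.1031) = 16.820 mg.

16.8 mg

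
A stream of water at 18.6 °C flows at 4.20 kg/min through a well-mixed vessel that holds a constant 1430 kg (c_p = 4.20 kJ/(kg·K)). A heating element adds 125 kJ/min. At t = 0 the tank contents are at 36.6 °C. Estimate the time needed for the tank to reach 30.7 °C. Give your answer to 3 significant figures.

M c_p dT/dt = ṁ c_p (T_in − T) + Q̇.
τ = M/ṁ = 340.48 min; T_ss = T_in + Q̇/(ṁ c_p) = 25.686 °C.
T(t) = T_ss + (T₀ − T_ss) e^(−t/τ). Set T = 30.7:
e^(−t/τ) = (30.7 − 25.686)/(36.6 − 25.686) = 0.45940
t = −340.48 · ln(0.45940) = 264.83 min.

265 min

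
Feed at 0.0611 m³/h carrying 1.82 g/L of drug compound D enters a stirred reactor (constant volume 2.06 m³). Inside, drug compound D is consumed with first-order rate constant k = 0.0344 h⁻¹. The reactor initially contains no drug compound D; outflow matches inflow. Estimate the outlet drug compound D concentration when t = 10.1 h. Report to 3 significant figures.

V dC/dt = Q(C_in − C) − k V C.
This is linear with rate a = Q/V + k = 0.064060 h⁻¹.
C_ss = Q C_in/(Q + kV) = 0.84267 g/L; C(t) = C_ss + (C₀ − C_ss) e^(−a t).
C(10.1) = 0.84267 + (-0.84267)·e^(−0.064060·10.1) = 0.84267 + (-0.84267)·0.52361 = 0.40144 g/L.

0.401 g/L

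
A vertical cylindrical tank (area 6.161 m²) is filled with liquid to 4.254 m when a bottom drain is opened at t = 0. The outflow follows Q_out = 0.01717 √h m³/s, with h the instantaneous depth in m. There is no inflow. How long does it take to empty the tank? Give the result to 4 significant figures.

1480 s

A dh/dt = −Q_out = −0.01717 √h.
Separate and integrate: 2(√h − √h₀) = −(0.01717/A) t.
Set h = 0: 2√h₀ = (0.01717/A) t_empty ⇒ t_empty = 2A√h₀/0.01717.
t_empty = 2·6.161·√4.254/0.01717 = 12.3220·2.06252/0.01717 = 1480.16 s.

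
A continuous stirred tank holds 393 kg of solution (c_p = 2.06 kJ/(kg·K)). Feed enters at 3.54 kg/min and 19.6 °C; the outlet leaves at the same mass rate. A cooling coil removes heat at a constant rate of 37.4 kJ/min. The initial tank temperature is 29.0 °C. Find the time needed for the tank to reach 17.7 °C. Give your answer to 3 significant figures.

First-law balance (no shaft work): M c_p dT/dt = ṁ c_p (T_in − T) − 37.4.
τ = M/ṁ = 111.02 min; T_ss = T_in − Q̇/(ṁ c_p) = 14.471 °C.
T(t) = T_ss + (T₀ − T_ss) e^(−t/τ). Set T = 17.7:
e^(−t/τ) = (17.7 − 14.471)/(29.0 − 14.471) = 0.22223
t = −111.02 · ln(0.22223) = 166.98 min.

167 min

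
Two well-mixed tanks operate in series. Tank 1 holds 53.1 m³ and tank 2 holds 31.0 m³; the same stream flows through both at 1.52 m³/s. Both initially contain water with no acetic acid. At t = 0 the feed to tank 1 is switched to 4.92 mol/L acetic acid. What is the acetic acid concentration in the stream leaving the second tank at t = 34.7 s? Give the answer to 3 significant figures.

Time constants: τᵢ = Vᵢ/Q for each well-mixed tank.
τ₁ = 53.1/1.52 = 34.934 s; τ₂ = 31.0/1.52 = 20.395 s.
Solving the cascade with C₁(0)=C₂(0)=0 gives C₂(t) = C_in[1 − (τ₁ e^(−t/τ₁) − τ₂ e^(−t/τ₂))/(τ₁ − τ₂)].
At t = 34.7: e^(−t/τ₁) = 0.37035, e^(−t/τ₂) = 0.18242.
C₂ = 4.92·[1 − (34.934·0.37035 − 20.395·0.18242)/(14.539)] = 4.92·0.36603 = 1.8009 mol/L.

1.80 mol/L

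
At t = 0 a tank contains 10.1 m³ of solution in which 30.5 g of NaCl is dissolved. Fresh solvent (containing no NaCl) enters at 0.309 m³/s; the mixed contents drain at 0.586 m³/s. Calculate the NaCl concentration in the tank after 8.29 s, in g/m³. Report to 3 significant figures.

Let m(t) be the amount of NaCl. Volume: V(t) = V₀ + (Q_in − Q_out) t = 10.1 − 0.27700 t; V(8.29) = 7.8037 m³.
No NaCl enters, so dm/dt = −Q_out · (m/V).
dm/m = −Q_out dt/(V₀ − 0.27700 t); integrating gives ln(m/m₀) = −(Q_out/(Q_in−Q_out)) ln(V/V₀).
m = m₀ (V₀/V)^(Q_out/(Q_in−Q_out)) = 30.5 × (10.1/7.8037)^(-2.1155) = 17.673 g.
C = m/V = 17.673/7.8037 = 2.2647 g/m³.

2.26 g/m³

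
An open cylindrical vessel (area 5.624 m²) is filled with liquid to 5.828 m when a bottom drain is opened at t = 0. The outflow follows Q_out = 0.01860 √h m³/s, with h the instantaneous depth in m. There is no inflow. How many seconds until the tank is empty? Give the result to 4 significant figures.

Volume balance on the tank: A dh/dt = −0.01860 √h.
This is separable: 2 d(√h)/dt = −0.01860/A, so √h = √h₀ − (0.01860/(2A)) t.
Set h = 0: 2√h₀ = (0.01860/A) t_empty ⇒ t_empty = 2A√h₀/0.01860.
t_empty = 2·5.624·√5.828/0.01860 = 11.2480·2.41413/0.01860 = 1459.90 s.

1460 s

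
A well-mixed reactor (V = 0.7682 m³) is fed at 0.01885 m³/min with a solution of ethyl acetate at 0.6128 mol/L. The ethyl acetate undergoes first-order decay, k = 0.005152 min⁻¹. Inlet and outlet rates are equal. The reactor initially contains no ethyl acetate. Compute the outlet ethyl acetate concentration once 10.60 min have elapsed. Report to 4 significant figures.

Species balance: V dC/dt = Q C_in − Q C − k V C.
dC/dt = (Q/V) C_in − (Q/V + k) C; effective rate a = Q/V + k = 0.0245379 + 0.005152 = 0.0296899 min⁻¹.
C_ss = Q C_in/(Q + kV) = 0.506463 mol/L; C(t) = C_ss + (C₀ − C_ss) e^(−a t).
C(10.60) = 0.506463 + (-0.506463)·e^(−0.0296899·10.60) = 0.506463 + (-0.506463)·0.729999 = 0.136746 mol/L.

0.1367 mol/L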